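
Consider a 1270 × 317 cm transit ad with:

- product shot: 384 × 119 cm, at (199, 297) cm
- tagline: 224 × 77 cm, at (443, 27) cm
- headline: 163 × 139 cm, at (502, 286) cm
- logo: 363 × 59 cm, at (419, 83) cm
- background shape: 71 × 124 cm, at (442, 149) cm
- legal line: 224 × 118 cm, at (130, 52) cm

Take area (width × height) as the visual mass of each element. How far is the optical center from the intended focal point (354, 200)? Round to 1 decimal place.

Areas: product shot 384·119 = 45696, tagline 224·77 = 17248, headline 163·139 = 22657, logo 363·59 = 21417, background shape 71·124 = 8804, legal line 224·118 = 26432. Total weight = 142254.
x-moment: 45696·199 + 17248·443 + 22657·502 + 21417·419 + 8804·442 + 26432·130 = 44409433; centroid 44409433/142254 ≈ 312.18.
y-moment: 45696·297 + 17248·27 + 22657·286 + 21417·83 + 8804·149 + 26432·52 = 24981181; centroid 24981181/142254 ≈ 175.61.
Relative to (354, 200): Δ = (-41.82, -24.39); |Δ| = √(-41.82² + -24.39²) ≈ 48.41.

≈ 48.4 cm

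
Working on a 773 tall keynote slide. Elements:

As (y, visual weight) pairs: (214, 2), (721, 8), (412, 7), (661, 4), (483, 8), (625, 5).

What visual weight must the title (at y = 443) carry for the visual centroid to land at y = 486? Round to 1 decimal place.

w ≈ 50.9

Known weights sum to 2 + 8 + 7 + 4 + 8 + 5 = 34; their moment is 2·214 + 8·721 + 7·412 + 4·661 + 8·483 + 5·625 = 18713.
For the centroid to hit 486: (18713 + w·443) / (34 + w) = 486.
Rearranging, w·(443 − 486) = 486·34 − 18713 = -2189, so w ≈ -2189/-43 = 50.91.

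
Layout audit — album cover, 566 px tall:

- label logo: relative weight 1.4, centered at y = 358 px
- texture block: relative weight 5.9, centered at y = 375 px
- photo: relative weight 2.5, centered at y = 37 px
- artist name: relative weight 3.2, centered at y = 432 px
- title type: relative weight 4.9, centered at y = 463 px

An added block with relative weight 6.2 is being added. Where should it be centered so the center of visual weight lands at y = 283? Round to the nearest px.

New total weight: (1.4 + 5.9 + 2.5 + 3.2 + 4.9) + 6.2 = 24.1.
y: target moment 24.1×283 = 6820.3; current 1.4·358 + 5.9·375 + 2.5·37 + 3.2·432 + 4.9·463 = 6457.3; the added block supplies 363.0, so y = 363.0/6.2 ≈ 58.55.

y ≈ 59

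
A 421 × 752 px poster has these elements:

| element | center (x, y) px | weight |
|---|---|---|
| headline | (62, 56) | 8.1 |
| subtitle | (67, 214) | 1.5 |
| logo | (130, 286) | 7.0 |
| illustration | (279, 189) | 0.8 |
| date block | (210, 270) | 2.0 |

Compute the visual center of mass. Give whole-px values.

Σw = 8.1 + 1.5 + 7.0 + 0.8 + 2.0 = 19.4.
Σw·x = 8.1·62 + 1.5·67 + 7.0·130 + 0.8·279 + 2.0·210 = 2155.9, so x̄ = 2155.9/19.4 ≈ 111.13.
Σw·y = 8.1·56 + 1.5·214 + 7.0·286 + 0.8·189 + 2.0·270 = 3467.8, so ȳ = 3467.8/19.4 ≈ 178.75.

(111, 179)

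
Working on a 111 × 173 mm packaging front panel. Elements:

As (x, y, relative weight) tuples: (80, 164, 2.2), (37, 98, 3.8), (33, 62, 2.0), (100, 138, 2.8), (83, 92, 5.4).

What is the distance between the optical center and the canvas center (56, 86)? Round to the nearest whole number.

Total weight = 2.2 + 3.8 + 2.0 + 2.8 + 5.4 = 16.2.
x-moment: 2.2·80 + 3.8·37 + 2.0·33 + 2.8·100 + 5.4·83 = 1110.8; centroid 1110.8/16.2 ≈ 68.57.
y-moment: 2.2·164 + 3.8·98 + 2.0·62 + 2.8·138 + 5.4·92 = 1740.4; centroid 1740.4/16.2 ≈ 107.43.
Offset from (56, 86): Δx ≈ 12.57, Δy ≈ 21.43; distance = √(Δx² + Δy²) ≈ 24.85.

≈ 25 mm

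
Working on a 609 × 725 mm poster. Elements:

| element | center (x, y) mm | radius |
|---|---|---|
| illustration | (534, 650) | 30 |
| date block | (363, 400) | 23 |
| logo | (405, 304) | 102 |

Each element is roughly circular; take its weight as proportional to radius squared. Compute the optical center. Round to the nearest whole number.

r² weights: illustration 30² = 900, date block 23² = 529, logo 102² = 10404. Total = 11833.
Σw·x = 900·534 + 529·363 + 10404·405 = 4886247, so x̄ = 4886247/11833 ≈ 412.93.
Σw·y = 900·650 + 529·400 + 10404·304 = 3959416, so ȳ = 3959416/11833 ≈ 334.61.

(413, 335)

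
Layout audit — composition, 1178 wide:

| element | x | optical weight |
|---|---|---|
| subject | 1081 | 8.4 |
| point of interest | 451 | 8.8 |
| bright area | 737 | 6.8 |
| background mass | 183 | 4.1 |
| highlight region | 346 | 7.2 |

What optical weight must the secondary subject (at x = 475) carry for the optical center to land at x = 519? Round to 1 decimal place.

Existing Σw = 35.3 (8.4 + 8.8 + 6.8 + 4.1 + 7.2); existing moment 8.4·1081 + 8.8·451 + 6.8·737 + 4.1·183 + 7.2·346 = 21302.3.
For the centroid to hit 519: (21302.3 + w·475) / (35.3 + w) = 519.
Solving: w = (519·35.3 − 21302.3) / (475 − 519) = -2981.6 / -44 ≈ 67.76.

w ≈ 67.8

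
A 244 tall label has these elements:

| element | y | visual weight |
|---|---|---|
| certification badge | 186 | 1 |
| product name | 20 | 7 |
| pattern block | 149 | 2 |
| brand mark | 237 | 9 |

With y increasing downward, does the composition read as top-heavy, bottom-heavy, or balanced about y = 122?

bottom-heavy

Weights sum to 1 + 7 + 2 + 9 = 19.
Σw·y = 1·186 + 7·20 + 2·149 + 9·237 = 2757, so ȳ = 2757/19 ≈ 145.11.
145.1 vs midline 122 → bottom-heavy.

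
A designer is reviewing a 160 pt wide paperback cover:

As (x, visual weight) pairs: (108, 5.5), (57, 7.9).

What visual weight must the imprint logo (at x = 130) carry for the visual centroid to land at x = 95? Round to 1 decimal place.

Known weights sum to 5.5 + 7.9 = 13.4; their moment is 5.5·108 + 7.9·57 = 1044.3.
Balance at x = 95 requires (1044.3 + w·130) / (13.4 + w) = 95.
Rearranging, w·(130 − 95) = 95·13.4 − 1044.3 = 228.7, so w ≈ 228.7/35 = 6.53.

w ≈ 6.5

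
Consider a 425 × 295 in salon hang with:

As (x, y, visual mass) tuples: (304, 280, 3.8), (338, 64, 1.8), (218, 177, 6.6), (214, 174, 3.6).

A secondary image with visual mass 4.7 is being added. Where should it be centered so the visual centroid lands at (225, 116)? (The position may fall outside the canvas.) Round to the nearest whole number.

(136, -127)

After adding the secondary image, total weight = 3.8 + 1.8 + 6.6 + 3.6 + 4.7 = 20.5.
x: need Σw·x = 20.5·225 = 4612.5. Existing = 3.8·304 + 1.8·338 + 6.6·218 + 3.6·214 = 3972.8. Remainder 639.7 / 4.7 ≈ 136.11.
y: need Σw·y = 20.5·116 = 2378.0. Existing = 3.8·280 + 1.8·64 + 6.6·177 + 3.6·174 = 2973.8. Remainder -595.8 / 4.7 ≈ -126.77.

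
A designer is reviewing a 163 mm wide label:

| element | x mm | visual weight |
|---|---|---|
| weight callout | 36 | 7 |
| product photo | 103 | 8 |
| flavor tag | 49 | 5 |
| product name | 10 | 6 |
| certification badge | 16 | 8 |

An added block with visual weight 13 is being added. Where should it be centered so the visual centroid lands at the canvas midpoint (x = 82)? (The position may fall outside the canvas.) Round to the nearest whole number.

New total weight: (7 + 8 + 5 + 6 + 8) + 13 = 47.
x: need Σw·x = 47·82 = 3854. Existing = 7·36 + 8·103 + 5·49 + 6·10 + 8·16 = 1509. Remainder 2345 / 13 ≈ 180.38.

x ≈ 180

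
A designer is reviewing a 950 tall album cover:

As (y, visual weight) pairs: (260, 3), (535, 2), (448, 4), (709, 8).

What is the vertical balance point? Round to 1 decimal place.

y ≈ 547.9

Weights sum to 3 + 2 + 4 + 8 = 17.
y: (3·260 + 2·535 + 4·448 + 8·709) / 17 = 9314 / 17 ≈ 547.88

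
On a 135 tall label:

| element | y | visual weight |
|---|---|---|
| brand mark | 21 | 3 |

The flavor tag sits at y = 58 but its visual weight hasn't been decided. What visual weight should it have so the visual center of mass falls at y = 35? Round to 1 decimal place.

w ≈ 1.8

Known: weight 3 with moment 3·21 = 63.
Balance at y = 35 requires (63 + w·58) / (3 + w) = 35.
Rearranging, w·(58 − 35) = 35·3 − 63 = 42, so w ≈ 42/23 = 1.83.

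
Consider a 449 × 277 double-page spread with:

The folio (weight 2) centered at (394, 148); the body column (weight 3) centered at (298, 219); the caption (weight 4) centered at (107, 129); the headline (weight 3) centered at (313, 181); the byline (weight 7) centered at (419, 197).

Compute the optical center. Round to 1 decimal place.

Weights sum to 2 + 3 + 4 + 3 + 7 = 19.
x-moment: 2·394 + 3·298 + 4·107 + 3·313 + 7·419 = 5982; centroid 5982/19 ≈ 314.84.
y-moment: 2·148 + 3·219 + 4·129 + 3·181 + 7·197 = 3391; centroid 3391/19 ≈ 178.47.

(314.8, 178.5)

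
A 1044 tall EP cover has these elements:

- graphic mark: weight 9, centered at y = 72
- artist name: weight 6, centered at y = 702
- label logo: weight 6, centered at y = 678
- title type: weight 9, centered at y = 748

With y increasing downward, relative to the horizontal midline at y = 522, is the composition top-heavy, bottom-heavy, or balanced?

balanced

Weights sum to 9 + 6 + 6 + 9 = 30.
y: (9·72 + 6·702 + 6·678 + 9·748) / 30 = 15660 / 30 ≈ 522.00
That equals the midline 522 — balanced.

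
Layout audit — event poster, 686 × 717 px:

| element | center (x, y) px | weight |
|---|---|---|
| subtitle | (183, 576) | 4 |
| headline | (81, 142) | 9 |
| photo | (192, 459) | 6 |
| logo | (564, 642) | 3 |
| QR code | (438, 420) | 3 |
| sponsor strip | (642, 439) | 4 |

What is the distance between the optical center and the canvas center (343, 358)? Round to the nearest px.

≈ 68 px

Total weight = 4 + 9 + 6 + 3 + 3 + 4 = 29.
x: moment 8187 / weight 29 ≈ 282.31
Σw·y = 11278; ȳ = 11278/29 ≈ 388.90.
Relative to (343, 358): Δ = (-60.69, 30.90); |Δ| = √(-60.69² + 30.90²) ≈ 68.10.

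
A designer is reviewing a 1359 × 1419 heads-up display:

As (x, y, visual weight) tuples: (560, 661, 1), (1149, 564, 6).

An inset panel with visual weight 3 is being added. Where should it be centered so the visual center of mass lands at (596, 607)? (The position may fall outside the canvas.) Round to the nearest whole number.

After adding the inset panel, total weight = 1 + 6 + 3 = 10.
Along x: (7454 + 3·x) / 10 = 596 (existing moment 1·560 + 6·1149 = 7454) ⇒ x = (5960 − 7454) / 3 ≈ -498.00.
Along y: (4045 + 3·y) / 10 = 607 (existing moment 1·661 + 6·564 = 4045) ⇒ y = (6070 − 4045) / 3 ≈ 675.00.

(-498, 675)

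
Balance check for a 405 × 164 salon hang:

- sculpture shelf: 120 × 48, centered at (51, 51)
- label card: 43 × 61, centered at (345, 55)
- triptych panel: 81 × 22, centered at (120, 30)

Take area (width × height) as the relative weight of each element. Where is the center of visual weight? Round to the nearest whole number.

(139, 48)

Taking area as weight: sculpture shelf 120·48 = 5760, label card 43·61 = 2623, triptych panel 81·22 = 1782. Sum 10165.
Σw·x = 5760·51 + 2623·345 + 1782·120 = 1412535, so x̄ = 1412535/10165 ≈ 138.96.
Σw·y = 5760·51 + 2623·55 + 1782·30 = 491485, so ȳ = 491485/10165 ≈ 48.35.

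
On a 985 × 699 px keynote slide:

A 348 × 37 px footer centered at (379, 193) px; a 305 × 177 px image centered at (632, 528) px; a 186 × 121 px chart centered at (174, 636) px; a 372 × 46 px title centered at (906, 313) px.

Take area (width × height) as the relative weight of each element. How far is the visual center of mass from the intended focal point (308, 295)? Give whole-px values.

Taking area as weight: footer 348·37 = 12876, image 305·177 = 53985, chart 186·121 = 22506, title 372·46 = 17112. Sum 106479.
Σw·x = 12876·379 + 53985·632 + 22506·174 + 17112·906 = 58418040, so x̄ = 58418040/106479 ≈ 548.63.
Σw·y = 12876·193 + 53985·528 + 22506·636 + 17112·313 = 50659020, so ȳ = 50659020/106479 ≈ 475.77.
Offset from (308, 295): Δx ≈ 240.63, Δy ≈ 180.77; distance = √(Δx² + Δy²) ≈ 300.97.

≈ 301 px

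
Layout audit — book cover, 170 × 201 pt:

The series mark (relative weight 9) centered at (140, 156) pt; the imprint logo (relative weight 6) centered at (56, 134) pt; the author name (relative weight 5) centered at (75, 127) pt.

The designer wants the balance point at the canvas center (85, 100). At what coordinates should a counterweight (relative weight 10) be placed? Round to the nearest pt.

With the counterweight, Σw becomes 9 + 6 + 5 + 10 = 30.
x: need Σw·x = 30·85 = 2550. Existing = 9·140 + 6·56 + 5·75 = 1971. Remainder 579 / 10 ≈ 57.90.
y: need Σw·y = 30·100 = 3000. Existing = 9·156 + 6·134 + 5·127 = 2843. Remainder 157 / 10 ≈ 15.70.

(58, 16)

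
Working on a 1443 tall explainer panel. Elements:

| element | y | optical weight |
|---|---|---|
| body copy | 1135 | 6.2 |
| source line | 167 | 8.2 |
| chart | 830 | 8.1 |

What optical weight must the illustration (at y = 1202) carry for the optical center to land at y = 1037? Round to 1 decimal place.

Existing Σw = 22.5 (6.2 + 8.2 + 8.1); existing moment 6.2·1135 + 8.2·167 + 8.1·830 = 15129.4.
Set Σw·y/Σw = 1037: (15129.4 + 1202w) = 1037·(22.5 + w).
So w = (1037·22.5 − 15129.4)/(1202 − 1037) = 8203.1/165 ≈ 49.72.

w ≈ 49.7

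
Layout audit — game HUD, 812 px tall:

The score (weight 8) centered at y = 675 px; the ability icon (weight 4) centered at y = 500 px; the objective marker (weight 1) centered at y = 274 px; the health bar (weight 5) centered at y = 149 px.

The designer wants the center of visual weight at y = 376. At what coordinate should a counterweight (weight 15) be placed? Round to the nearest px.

New total weight: (8 + 4 + 1 + 5) + 15 = 33.
y: target moment 33×376 = 12408; current 8·675 + 4·500 + 1·274 + 5·149 = 8419; the counterweight supplies 3989, so y = 3989/15 ≈ 265.93.

y ≈ 266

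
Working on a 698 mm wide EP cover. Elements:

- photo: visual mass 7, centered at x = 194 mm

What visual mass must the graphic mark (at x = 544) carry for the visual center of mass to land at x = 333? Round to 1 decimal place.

Known: weight 7 with moment 7·194 = 1358.
For the centroid to hit 333: (1358 + w·544) / (7 + w) = 333.
Solving: w = (333·7 − 1358) / (544 − 333) = 973 / 211 ≈ 4.61.

w ≈ 4.6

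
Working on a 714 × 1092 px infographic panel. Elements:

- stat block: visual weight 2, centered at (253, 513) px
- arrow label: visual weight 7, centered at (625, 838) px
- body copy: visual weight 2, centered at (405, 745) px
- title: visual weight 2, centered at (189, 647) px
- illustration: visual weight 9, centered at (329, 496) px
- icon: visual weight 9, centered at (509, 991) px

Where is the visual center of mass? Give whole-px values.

(439, 744)

Weights sum to 2 + 7 + 2 + 2 + 9 + 9 = 31.
x: moment 13611 / weight 31 ≈ 439.06
Σw·y = 23059; ȳ = 23059/31 ≈ 743.84.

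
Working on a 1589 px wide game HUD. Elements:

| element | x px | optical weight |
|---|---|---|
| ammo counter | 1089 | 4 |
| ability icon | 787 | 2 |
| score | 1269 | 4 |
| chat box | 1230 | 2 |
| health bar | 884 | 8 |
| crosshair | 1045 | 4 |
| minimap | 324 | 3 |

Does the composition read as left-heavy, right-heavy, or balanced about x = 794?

right-heavy

Σw = 4 + 2 + 4 + 2 + 8 + 4 + 3 = 27.
x: (4·1089 + 2·787 + 4·1269 + 2·1230 + 8·884 + 4·1045 + 3·324) / 27 = 25690 / 27 ≈ 951.48
951.5 vs midline 794 → right-heavy.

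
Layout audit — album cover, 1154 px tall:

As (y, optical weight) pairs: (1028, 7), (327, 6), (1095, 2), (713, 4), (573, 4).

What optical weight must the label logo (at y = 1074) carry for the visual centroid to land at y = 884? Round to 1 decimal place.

w ≈ 20.2

Known weights sum to 7 + 6 + 2 + 4 + 4 = 23; their moment is 7·1028 + 6·327 + 2·1095 + 4·713 + 4·573 = 16492.
Set Σw·y/Σw = 884: (16492 + 1074w) = 884·(23 + w).
Solving: w = (884·23 − 16492) / (1074 − 884) = 3840 / 190 ≈ 20.21.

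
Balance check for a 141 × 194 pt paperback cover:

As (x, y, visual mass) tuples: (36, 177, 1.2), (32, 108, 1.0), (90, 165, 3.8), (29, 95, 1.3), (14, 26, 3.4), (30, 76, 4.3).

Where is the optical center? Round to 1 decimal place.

(42.1, 99.1)

Total weight = 1.2 + 1.0 + 3.8 + 1.3 + 3.4 + 4.3 = 15.0.
x-moment: 1.2·36 + 1.0·32 + 3.8·90 + 1.3·29 + 3.4·14 + 4.3·30 = 631.5; centroid 631.5/15.0 ≈ 42.10.
y-moment: 1.2·177 + 1.0·108 + 3.8·165 + 1.3·95 + 3.4·26 + 4.3·76 = 1486.1; centroid 1486.1/15.0 ≈ 99.07.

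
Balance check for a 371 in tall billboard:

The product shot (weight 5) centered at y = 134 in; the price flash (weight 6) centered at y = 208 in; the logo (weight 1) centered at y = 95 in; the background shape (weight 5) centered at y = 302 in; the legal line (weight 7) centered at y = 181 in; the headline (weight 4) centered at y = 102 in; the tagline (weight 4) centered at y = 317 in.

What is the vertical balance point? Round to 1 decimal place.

Total weight = 5 + 6 + 1 + 5 + 7 + 4 + 4 = 32.
y-moment: 5·134 + 6·208 + 1·95 + 5·302 + 7·181 + 4·102 + 4·317 = 6466; centroid 6466/32 ≈ 202.06.

y ≈ 202.1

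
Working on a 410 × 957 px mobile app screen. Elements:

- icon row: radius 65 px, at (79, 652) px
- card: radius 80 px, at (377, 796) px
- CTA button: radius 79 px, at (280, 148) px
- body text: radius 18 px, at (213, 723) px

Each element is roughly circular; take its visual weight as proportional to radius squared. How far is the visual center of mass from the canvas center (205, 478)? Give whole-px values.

≈ 76 px

Weights ∝ r²: icon row 65² = 4225, card 80² = 6400, CTA button 79² = 6241, body text 18² = 324; Σw = 17190.
Σw·x = 4225·79 + 6400·377 + 6241·280 + 324·213 = 4563067, so x̄ = 4563067/17190 ≈ 265.45.
Σw·y = 4225·652 + 6400·796 + 6241·148 + 324·723 = 9007020, so ȳ = 9007020/17190 ≈ 523.97.
Offset from (205, 478): Δx ≈ 60.45, Δy ≈ 45.97; distance = √(Δx² + Δy²) ≈ 75.94.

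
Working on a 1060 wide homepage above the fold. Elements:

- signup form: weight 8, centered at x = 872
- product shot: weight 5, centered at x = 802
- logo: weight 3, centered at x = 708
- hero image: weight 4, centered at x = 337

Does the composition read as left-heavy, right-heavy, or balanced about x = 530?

Weights sum to 8 + 5 + 3 + 4 = 20.
x: (8·872 + 5·802 + 3·708 + 4·337) / 20 = 14458 / 20 ≈ 722.90
Since 722.9 is right of 530, the composition reads right-heavy.

right-heavy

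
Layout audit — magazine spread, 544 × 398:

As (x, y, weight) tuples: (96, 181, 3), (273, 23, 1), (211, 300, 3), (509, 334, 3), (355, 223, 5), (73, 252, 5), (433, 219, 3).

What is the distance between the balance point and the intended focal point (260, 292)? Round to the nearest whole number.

Weights sum to 3 + 1 + 3 + 3 + 5 + 5 + 3 = 23.
x-moment: 3·96 + 1·273 + 3·211 + 3·509 + 5·355 + 5·73 + 3·433 = 6160; centroid 6160/23 ≈ 267.83.
y-moment: 3·181 + 1·23 + 3·300 + 3·334 + 5·223 + 5·252 + 3·219 = 5500; centroid 5500/23 ≈ 239.13.
Relative to (260, 292): Δ = (7.83, -52.87); |Δ| = √(7.83² + -52.87²) ≈ 53.45.

≈ 53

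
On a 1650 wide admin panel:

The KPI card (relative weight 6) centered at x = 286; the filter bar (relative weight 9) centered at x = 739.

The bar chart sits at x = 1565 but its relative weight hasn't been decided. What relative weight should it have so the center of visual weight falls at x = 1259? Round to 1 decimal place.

w ≈ 34.4

Existing Σw = 15 (6 + 9); existing moment 6·286 + 9·739 = 8367.
Balance at x = 1259 requires (8367 + w·1565) / (15 + w) = 1259.
Solving: w = (1259·15 − 8367) / (1565 − 1259) = 10518 / 306 ≈ 34.37.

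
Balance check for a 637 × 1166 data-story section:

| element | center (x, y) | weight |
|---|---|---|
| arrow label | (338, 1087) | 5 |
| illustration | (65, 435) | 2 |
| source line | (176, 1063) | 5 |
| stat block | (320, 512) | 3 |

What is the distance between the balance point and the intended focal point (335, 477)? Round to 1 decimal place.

≈ 410.3

Σw = 5 + 2 + 5 + 3 = 15.
x: (5·338 + 2·65 + 5·176 + 3·320) / 15 = 3660 / 15 ≈ 244.00
y: (5·1087 + 2·435 + 5·1063 + 3·512) / 15 = 13156 / 15 ≈ 877.07
Relative to (335, 477): Δ = (-91.00, 400.07); |Δ| = √(-91.00² + 400.07²) ≈ 410.29.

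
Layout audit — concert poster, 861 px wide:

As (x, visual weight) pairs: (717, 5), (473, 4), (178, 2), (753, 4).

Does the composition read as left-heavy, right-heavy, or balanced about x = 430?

Σw = 5 + 4 + 2 + 4 = 15.
x-moment: 5·717 + 4·473 + 2·178 + 4·753 = 8845; centroid 8845/15 ≈ 589.67.
589.7 vs midline 430 → right-heavy.

right-heavy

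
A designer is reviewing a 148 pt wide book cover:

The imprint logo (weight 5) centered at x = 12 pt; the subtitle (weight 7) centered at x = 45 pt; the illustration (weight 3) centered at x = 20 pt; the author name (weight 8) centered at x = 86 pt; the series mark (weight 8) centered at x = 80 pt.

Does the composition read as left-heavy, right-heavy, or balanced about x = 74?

left-heavy

Weights sum to 5 + 7 + 3 + 8 + 8 = 31.
Σw·x = 5·12 + 7·45 + 3·20 + 8·86 + 8·80 = 1763, so x̄ = 1763/31 ≈ 56.87.
56.9 vs midline 74 → left-heavy.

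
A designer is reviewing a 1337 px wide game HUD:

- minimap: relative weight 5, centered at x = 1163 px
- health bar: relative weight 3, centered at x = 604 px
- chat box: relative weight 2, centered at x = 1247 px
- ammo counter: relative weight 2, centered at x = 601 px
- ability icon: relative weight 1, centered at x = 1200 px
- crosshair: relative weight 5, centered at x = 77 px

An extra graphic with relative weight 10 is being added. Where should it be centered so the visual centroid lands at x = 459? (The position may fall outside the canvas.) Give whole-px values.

x ≈ -6

With the extra graphic, Σw becomes 5 + 3 + 2 + 2 + 1 + 5 + 10 = 28.
Along x: (12908 + 10·x) / 28 = 459 (existing moment 5·1163 + 3·604 + 2·1247 + 2·601 + 1·1200 + 5·77 = 12908) ⇒ x = (12852 − 12908) / 10 ≈ -5.60.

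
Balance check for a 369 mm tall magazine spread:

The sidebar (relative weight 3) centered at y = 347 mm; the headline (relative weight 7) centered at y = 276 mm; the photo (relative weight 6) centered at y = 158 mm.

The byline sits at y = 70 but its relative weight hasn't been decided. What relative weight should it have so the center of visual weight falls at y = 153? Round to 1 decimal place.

w ≈ 17.7

Known weights sum to 3 + 7 + 6 = 16; their moment is 3·347 + 7·276 + 6·158 = 3921.
For the centroid to hit 153: (3921 + w·70) / (16 + w) = 153.
So w = (153·16 − 3921)/(70 − 153) = -1473/-83 ≈ 17.75.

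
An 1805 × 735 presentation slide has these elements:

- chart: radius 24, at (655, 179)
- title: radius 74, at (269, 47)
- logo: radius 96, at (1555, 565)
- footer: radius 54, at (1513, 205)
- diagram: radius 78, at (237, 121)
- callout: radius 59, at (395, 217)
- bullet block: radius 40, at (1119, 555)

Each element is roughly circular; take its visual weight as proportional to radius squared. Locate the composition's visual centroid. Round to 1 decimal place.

(858.6, 291.1)

Weights ∝ r²: chart 24² = 576, title 74² = 5476, logo 96² = 9216, footer 54² = 2916, diagram 78² = 6084, callout 59² = 3481, bullet block 40² = 1600; Σw = 29349.
x: (576·655 + 5476·269 + 9216·1555 + 2916·1513 + 6084·237 + 3481·395 + 1600·1119) / 29349 = 25200415 / 29349 ≈ 858.65
y: (576·179 + 5476·47 + 9216·565 + 2916·205 + 6084·121 + 3481·217 + 1600·555) / 29349 = 8544837 / 29349 ≈ 291.15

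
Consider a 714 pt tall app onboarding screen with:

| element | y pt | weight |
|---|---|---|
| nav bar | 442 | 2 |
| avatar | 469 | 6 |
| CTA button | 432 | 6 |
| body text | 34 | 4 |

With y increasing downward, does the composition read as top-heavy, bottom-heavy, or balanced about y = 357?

Σw = 2 + 6 + 6 + 4 = 18.
y-moment: 2·442 + 6·469 + 6·432 + 4·34 = 6426; centroid 6426/18 ≈ 357.00.
The centroid 357.00 matches the midline at 357, so the layout is balanced.

balanced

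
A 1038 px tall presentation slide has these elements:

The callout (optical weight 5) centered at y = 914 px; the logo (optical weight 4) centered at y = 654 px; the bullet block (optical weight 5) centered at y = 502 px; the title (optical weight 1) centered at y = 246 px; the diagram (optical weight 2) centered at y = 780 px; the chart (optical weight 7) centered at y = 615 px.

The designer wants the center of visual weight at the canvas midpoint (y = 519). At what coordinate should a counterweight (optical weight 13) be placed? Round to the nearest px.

After adding the counterweight, total weight = 5 + 4 + 5 + 1 + 2 + 7 + 13 = 37.
Along y: (15807 + 13·y) / 37 = 519 (existing moment 5·914 + 4·654 + 5·502 + 1·246 + 2·780 + 7·615 = 15807) ⇒ y = (19203 − 15807) / 13 ≈ 261.23.

y ≈ 261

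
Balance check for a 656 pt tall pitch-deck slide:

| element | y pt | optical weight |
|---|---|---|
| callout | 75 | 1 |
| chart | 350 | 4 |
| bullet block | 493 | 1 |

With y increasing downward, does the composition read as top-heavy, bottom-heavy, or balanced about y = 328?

balanced

Σw = 1 + 4 + 1 = 6.
Σw·y = 1·75 + 4·350 + 1·493 = 1968, so ȳ = 1968/6 ≈ 328.00.
The centroid 328.00 matches the midline at 328, so the layout is balanced.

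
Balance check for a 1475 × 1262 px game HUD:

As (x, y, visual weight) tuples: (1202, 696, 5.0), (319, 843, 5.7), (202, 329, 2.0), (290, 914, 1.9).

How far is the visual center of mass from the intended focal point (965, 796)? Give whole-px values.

Total weight = 5.0 + 5.7 + 2.0 + 1.9 = 14.6.
x-moment: 5.0·1202 + 5.7·319 + 2.0·202 + 1.9·290 = 8783.3; centroid 8783.3/14.6 ≈ 601.60.
y-moment: 5.0·696 + 5.7·843 + 2.0·329 + 1.9·914 = 10679.7; centroid 10679.7/14.6 ≈ 731.49.
Relative to (965, 796): Δ = (-363.40, -64.51); |Δ| = √(-363.40² + -64.51²) ≈ 369.09.

≈ 369 px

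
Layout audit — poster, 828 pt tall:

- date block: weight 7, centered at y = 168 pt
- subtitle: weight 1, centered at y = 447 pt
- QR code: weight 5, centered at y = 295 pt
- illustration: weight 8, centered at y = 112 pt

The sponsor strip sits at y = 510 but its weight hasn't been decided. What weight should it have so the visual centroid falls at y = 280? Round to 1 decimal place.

w ≈ 8.2

Fixed elements: Σw = 7 + 1 + 5 + 8 = 21, Σw·y = 7·168 + 1·447 + 5·295 + 8·112 = 3994.
Balance at y = 280 requires (3994 + w·510) / (21 + w) = 280.
So w = (280·21 − 3994)/(510 − 280) = 1886/230 ≈ 8.20.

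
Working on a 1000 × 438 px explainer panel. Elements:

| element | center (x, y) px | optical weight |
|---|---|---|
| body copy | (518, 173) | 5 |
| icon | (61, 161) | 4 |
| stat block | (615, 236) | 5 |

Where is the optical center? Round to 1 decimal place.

Total weight = 5 + 4 + 5 = 14.
x-moment: 5·518 + 4·61 + 5·615 = 5909; centroid 5909/14 ≈ 422.07.
y-moment: 5·173 + 4·161 + 5·236 = 2689; centroid 2689/14 ≈ 192.07.

(422.1, 192.1)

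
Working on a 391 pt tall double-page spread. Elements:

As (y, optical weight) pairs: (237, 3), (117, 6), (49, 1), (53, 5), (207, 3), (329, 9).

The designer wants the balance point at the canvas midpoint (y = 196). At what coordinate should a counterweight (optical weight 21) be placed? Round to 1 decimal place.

New total weight: (3 + 6 + 1 + 5 + 3 + 9) + 21 = 48.
y: need Σw·y = 48·196 = 9408. Existing = 3·237 + 6·117 + 1·49 + 5·53 + 3·207 + 9·329 = 5309. Remainder 4099 / 21 ≈ 195.19.

y ≈ 195.2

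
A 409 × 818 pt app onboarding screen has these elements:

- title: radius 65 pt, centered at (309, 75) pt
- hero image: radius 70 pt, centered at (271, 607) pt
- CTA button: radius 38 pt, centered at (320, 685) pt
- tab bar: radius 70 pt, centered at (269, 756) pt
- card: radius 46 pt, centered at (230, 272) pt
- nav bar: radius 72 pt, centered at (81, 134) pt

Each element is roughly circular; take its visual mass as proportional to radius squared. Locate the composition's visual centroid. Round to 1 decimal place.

r² weights: title 65² = 4225, hero image 70² = 4900, CTA button 38² = 1444, tab bar 70² = 4900, card 46² = 2116, nav bar 72² = 5184. Total = 22769.
x: moment 5320189 / weight 22769 ≈ 233.66
Σw·y = 9254923; ȳ = 9254923/22769 ≈ 406.47.

(233.7, 406.5)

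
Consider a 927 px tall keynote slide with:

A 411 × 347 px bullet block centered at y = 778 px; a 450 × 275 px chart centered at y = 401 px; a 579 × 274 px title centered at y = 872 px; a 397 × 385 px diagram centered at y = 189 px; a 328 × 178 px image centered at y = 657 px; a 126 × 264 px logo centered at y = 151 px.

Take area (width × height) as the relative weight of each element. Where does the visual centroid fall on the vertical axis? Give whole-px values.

y ≈ 554

Taking area as weight: bullet block 411·347 = 142617, chart 450·275 = 123750, title 579·274 = 158646, diagram 397·385 = 152845, image 328·178 = 58384, logo 126·264 = 33264. Sum 669506.
y: moment 371187945 / weight 669506 ≈ 554.42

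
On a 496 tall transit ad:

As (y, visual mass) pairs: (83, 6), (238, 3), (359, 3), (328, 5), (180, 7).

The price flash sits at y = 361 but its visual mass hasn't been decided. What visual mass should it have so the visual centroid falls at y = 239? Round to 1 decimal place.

w ≈ 4.5

Existing Σw = 24 (6 + 3 + 3 + 5 + 7); existing moment 6·83 + 3·238 + 3·359 + 5·328 + 7·180 = 5189.
Set Σw·y/Σw = 239: (5189 + 361w) = 239·(24 + w).
Rearranging, w·(361 − 239) = 239·24 − 5189 = 547, so w ≈ 547/122 = 4.48.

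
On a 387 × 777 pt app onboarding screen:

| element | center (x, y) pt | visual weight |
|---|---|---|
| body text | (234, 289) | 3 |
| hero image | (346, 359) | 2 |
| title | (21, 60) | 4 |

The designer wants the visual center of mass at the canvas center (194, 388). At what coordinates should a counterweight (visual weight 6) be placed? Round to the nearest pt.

(239, 666)

With the counterweight, Σw becomes 3 + 2 + 4 + 6 = 15.
x: need Σw·x = 15·194 = 2910. Existing = 3·234 + 2·346 + 4·21 = 1478. Remainder 1432 / 6 ≈ 238.67.
y: need Σw·y = 15·388 = 5820. Existing = 3·289 + 2·359 + 4·60 = 1825. Remainder 3995 / 6 ≈ 665.83.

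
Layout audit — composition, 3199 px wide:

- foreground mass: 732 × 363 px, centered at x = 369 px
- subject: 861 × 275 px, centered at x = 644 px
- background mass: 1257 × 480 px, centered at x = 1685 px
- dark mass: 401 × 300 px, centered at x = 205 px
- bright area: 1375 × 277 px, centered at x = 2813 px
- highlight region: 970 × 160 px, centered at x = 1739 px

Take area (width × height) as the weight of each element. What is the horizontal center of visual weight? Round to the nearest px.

x ≈ 1494

Areas → weights: foreground mass 732·363 = 265716, subject 861·275 = 236775, background mass 1257·480 = 603360, dark mass 401·300 = 120300, bright area 1375·277 = 380875, highlight region 970·160 = 155200; Σw = 1762226.
x: (265716·369 + 236775·644 + 603360·1685 + 120300·205 + 380875·2813 + 155200·1739) / 1762226 = 2633149579 / 1762226 ≈ 1494.22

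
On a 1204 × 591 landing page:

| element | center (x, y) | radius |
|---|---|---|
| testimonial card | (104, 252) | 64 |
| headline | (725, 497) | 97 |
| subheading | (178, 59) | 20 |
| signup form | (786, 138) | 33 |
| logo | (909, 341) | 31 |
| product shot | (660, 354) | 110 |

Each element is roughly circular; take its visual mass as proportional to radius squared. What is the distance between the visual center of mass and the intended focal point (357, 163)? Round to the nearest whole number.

r² weights: testimonial card 64² = 4096, headline 97² = 9409, subheading 20² = 400, signup form 33² = 1089, logo 31² = 961, product shot 110² = 12100. Total = 28055.
x: (4096·104 + 9409·725 + 400·178 + 1089·786 + 961·909 + 12100·660) / 28055 = 17034212 / 28055 ≈ 607.17
y: (4096·252 + 9409·497 + 400·59 + 1089·138 + 961·341 + 12100·354) / 28055 = 10493448 / 28055 ≈ 374.03
Offset from (357, 163): Δx ≈ 250.17, Δy ≈ 211.03; distance = √(Δx² + Δy²) ≈ 327.29.

≈ 327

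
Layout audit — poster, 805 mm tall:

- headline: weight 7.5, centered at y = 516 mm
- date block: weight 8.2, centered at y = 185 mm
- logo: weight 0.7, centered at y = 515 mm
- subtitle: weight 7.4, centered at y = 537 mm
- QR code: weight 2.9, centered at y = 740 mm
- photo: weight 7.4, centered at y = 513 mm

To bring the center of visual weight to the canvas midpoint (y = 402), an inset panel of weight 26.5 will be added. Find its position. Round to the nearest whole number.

y ≈ 328

With the inset panel, Σw becomes 7.5 + 8.2 + 0.7 + 7.4 + 2.9 + 7.4 + 26.5 = 60.6.
y: target moment 60.6×402 = 24361.2; current 7.5·516 + 8.2·185 + 0.7·515 + 7.4·537 + 2.9·740 + 7.4·513 = 15663.5; the inset panel supplies 8697.7, so y = 8697.7/26.5 ≈ 328.22.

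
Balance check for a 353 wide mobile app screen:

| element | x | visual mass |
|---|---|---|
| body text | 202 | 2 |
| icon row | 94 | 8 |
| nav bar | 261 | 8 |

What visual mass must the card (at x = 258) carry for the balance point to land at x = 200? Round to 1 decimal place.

Existing Σw = 18 (2 + 8 + 8); existing moment 2·202 + 8·94 + 8·261 = 3244.
Set Σw·x/Σw = 200: (3244 + 258w) = 200·(18 + w).
Solving: w = (200·18 − 3244) / (258 − 200) = 356 / 58 ≈ 6.14.

w ≈ 6.1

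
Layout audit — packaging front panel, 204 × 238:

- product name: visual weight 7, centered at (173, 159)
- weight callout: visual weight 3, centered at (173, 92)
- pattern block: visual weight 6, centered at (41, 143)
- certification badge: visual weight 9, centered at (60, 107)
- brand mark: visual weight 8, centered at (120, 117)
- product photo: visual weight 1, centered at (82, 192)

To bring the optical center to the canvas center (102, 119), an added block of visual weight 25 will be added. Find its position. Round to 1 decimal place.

(98.4, 107.3)

With the added block, Σw becomes 7 + 3 + 6 + 9 + 8 + 1 + 25 = 59.
x: target moment 59×102 = 6018; current 7·173 + 3·173 + 6·41 + 9·60 + 8·120 + 1·82 = 3558; the added block supplies 2460, so x = 2460/25 ≈ 98.40.
y: target moment 59×119 = 7021; current 7·159 + 3·92 + 6·143 + 9·107 + 8·117 + 1·192 = 4338; the added block supplies 2683, so y = 2683/25 ≈ 107.32.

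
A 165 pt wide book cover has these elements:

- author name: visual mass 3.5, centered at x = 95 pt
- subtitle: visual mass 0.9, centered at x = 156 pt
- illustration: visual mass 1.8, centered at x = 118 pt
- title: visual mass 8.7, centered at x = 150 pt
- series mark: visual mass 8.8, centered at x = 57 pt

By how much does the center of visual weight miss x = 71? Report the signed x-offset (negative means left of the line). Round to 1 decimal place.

≈ 34.1 pt

Total weight = 3.5 + 0.9 + 1.8 + 8.7 + 8.8 = 23.7.
x-moment: 3.5·95 + 0.9·156 + 1.8·118 + 8.7·150 + 8.8·57 = 2491.9; centroid 2491.9/23.7 ≈ 105.14.
Against x = 71, that's 105.14 − 71 = 34.14.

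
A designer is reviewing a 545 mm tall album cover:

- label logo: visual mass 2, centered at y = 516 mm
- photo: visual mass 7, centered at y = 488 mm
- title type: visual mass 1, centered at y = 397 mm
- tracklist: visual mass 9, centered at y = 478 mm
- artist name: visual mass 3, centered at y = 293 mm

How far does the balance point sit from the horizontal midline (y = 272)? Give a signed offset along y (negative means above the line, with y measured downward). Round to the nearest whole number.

≈ 184 mm

Weights sum to 2 + 7 + 1 + 9 + 3 = 22.
y: (2·516 + 7·488 + 1·397 + 9·478 + 3·293) / 22 = 10026 / 22 ≈ 455.73
Offset from y = 272: 455.73 − 272 ≈ 183.73.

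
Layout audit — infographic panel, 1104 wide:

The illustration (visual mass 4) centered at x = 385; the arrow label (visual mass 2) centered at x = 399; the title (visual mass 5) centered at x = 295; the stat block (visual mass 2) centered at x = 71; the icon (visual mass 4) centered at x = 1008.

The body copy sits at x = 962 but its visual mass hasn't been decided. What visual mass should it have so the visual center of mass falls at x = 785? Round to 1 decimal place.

w ≈ 30.3

Fixed elements: Σw = 4 + 2 + 5 + 2 + 4 = 17, Σw·x = 4·385 + 2·399 + 5·295 + 2·71 + 4·1008 = 7987.
Balance at x = 785 requires (7987 + w·962) / (17 + w) = 785.
Rearranging, w·(962 − 785) = 785·17 − 7987 = 5358, so w ≈ 5358/177 = 30.27.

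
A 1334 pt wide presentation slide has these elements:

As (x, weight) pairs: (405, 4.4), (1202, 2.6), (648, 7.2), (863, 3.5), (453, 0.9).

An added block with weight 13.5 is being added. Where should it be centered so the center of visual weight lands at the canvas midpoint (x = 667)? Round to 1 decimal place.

x ≈ 622.9

With the added block, Σw becomes 4.4 + 2.6 + 7.2 + 3.5 + 0.9 + 13.5 = 32.1.
x: need Σw·x = 32.1·667 = 21410.7. Existing = 4.4·405 + 2.6·1202 + 7.2·648 + 3.5·863 + 0.9·453 = 13001.0. Remainder 8409.7 / 13.5 ≈ 622.94.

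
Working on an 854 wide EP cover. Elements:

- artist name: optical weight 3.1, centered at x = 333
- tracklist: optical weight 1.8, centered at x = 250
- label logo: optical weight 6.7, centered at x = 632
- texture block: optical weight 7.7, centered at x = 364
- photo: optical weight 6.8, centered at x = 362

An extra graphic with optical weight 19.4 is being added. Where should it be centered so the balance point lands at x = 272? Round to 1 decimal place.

x ≈ 71.9

After adding the extra graphic, total weight = 3.1 + 1.8 + 6.7 + 7.7 + 6.8 + 19.4 = 45.5.
x: need Σw·x = 45.5·272 = 12376.0. Existing = 3.1·333 + 1.8·250 + 6.7·632 + 7.7·364 + 6.8·362 = 10981.1. Remainder 1394.9 / 19.4 ≈ 71.90.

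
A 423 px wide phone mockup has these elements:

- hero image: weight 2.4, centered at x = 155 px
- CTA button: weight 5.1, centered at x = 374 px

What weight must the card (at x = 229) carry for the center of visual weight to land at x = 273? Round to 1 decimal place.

Existing Σw = 7.5 (2.4 + 5.1); existing moment 2.4·155 + 5.1·374 = 2279.4.
Set Σw·x/Σw = 273: (2279.4 + 229w) = 273·(7.5 + w).
Rearranging, w·(229 − 273) = 273·7.5 − 2279.4 = -231.9, so w ≈ -231.9/-44 = 5.27.

w ≈ 5.3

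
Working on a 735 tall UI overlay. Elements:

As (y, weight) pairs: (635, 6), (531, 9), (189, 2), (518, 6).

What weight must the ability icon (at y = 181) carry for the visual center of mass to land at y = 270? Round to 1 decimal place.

Existing Σw = 23 (6 + 9 + 2 + 6); existing moment 6·635 + 9·531 + 2·189 + 6·518 = 12075.
Set Σw·y/Σw = 270: (12075 + 181w) = 270·(23 + w).
So w = (270·23 − 12075)/(181 − 270) = -5865/-89 ≈ 65.90.

w ≈ 65.9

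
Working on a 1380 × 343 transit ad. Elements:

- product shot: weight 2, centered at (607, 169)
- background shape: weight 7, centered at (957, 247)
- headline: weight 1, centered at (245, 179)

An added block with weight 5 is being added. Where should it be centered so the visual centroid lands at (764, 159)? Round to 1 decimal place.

(660.4, 27.8)

After adding the added block, total weight = 2 + 7 + 1 + 5 = 15.
x: target moment 15×764 = 11460; current 2·607 + 7·957 + 1·245 = 8158; the added block supplies 3302, so x = 3302/5 ≈ 660.40.
y: target moment 15×159 = 2385; current 2·169 + 7·247 + 1·179 = 2246; the added block supplies 139, so y = 139/5 ≈ 27.80.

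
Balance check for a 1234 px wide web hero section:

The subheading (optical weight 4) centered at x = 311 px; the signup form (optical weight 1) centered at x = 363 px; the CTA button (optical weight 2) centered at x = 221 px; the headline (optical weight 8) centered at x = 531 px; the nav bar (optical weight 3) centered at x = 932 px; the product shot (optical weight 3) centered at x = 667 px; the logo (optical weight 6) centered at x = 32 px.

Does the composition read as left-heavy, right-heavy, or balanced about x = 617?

left-heavy

Total weight = 4 + 1 + 2 + 8 + 3 + 3 + 6 = 27.
x: moment 11286 / weight 27 ≈ 418.00
418.0 vs midline 617 → left-heavy.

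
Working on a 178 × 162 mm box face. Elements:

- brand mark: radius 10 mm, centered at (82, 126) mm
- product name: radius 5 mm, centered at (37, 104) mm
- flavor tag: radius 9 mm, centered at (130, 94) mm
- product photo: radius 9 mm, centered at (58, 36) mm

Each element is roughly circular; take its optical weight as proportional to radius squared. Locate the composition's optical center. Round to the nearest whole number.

(85, 90)

Weights ∝ r²: brand mark 10² = 100, product name 5² = 25, flavor tag 9² = 81, product photo 9² = 81; Σw = 287.
x-moment: 100·82 + 25·37 + 81·130 + 81·58 = 24353; centroid 24353/287 ≈ 84.85.
y-moment: 100·126 + 25·104 + 81·94 + 81·36 = 25730; centroid 25730/287 ≈ 89.65.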